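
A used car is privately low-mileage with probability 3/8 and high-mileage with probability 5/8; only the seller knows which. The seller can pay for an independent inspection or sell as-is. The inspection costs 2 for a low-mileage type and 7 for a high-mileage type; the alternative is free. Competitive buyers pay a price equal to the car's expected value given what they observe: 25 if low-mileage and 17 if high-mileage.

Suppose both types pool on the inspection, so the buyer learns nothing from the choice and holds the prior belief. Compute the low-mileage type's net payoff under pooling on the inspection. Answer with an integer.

18

Pooled price = 3/8·25 + 5/8·17 = 20.
low-mileage pays cost 2 for the inspection, so net payoff = 20 − 2 = 18.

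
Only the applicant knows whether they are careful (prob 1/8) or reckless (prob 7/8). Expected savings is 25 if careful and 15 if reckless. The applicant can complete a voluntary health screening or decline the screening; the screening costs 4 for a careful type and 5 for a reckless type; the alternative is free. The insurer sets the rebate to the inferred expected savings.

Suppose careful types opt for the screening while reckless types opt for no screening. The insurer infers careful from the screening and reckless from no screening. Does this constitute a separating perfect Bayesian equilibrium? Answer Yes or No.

No

Under these beliefs, the screening earns rebate 25 and no screening earns rebate 15.
careful: the screening nets 25 − 4 = 21; no screening nets 15. careful prefers the screening.
reckless: the screening nets 25 − 5 = 20; no screening nets 15. reckless would deviate to the screening.
reckless has a profitable deviation, so the profile is not an equilibrium.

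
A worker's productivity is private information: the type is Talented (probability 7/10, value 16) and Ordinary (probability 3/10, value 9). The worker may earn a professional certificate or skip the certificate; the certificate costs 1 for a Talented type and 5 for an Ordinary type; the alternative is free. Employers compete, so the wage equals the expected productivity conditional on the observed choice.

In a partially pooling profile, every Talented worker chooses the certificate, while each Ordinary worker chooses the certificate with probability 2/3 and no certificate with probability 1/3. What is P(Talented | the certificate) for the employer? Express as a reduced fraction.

7/9

P(the certificate) = (7/10)·1 + (3/10)·(2/3) = 9/10.
By Bayes' rule, P(Talented | the certificate) = (7/10) / (9/10) = 7/9.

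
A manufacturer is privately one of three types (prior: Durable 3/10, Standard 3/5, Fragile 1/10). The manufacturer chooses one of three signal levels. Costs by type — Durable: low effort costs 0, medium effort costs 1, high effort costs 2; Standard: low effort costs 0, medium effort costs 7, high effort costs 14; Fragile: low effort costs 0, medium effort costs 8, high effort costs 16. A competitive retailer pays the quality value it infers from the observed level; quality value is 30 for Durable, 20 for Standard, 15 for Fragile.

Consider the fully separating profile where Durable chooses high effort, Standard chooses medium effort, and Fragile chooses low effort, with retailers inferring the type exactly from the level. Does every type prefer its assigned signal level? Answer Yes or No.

No

Separating prices: high effort → 30, medium effort → 20, low effort → 15.
Durable (assigned high effort): low effort: 15 − 0 = 15; medium effort: 20 − 1 = 19; high effort: 30 − 2 = 28. Durable stays.
Standard (assigned medium effort): low effort: 15 − 0 = 15; medium effort: 20 − 7 = 13; high effort: 30 − 14 = 16. Standard prefers high effort.
Fragile (assigned low effort): low effort: 15 − 0 = 15; medium effort: 20 − 8 = 12; high effort: 30 − 16 = 14. Fragile stays.
At least one type deviates; the separating profile fails.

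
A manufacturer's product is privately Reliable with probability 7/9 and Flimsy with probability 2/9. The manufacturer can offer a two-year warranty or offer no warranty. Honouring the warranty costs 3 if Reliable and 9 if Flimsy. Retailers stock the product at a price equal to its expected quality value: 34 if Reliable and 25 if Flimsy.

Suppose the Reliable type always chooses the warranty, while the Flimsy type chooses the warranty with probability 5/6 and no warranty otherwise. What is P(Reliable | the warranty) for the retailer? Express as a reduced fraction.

P(the warranty) = (7/9)·1 + (2/9)·(5/6) = 26/27.
By Bayes' rule, P(Reliable | the warranty) = (7/9) / (26/27) = 21/26.

21/26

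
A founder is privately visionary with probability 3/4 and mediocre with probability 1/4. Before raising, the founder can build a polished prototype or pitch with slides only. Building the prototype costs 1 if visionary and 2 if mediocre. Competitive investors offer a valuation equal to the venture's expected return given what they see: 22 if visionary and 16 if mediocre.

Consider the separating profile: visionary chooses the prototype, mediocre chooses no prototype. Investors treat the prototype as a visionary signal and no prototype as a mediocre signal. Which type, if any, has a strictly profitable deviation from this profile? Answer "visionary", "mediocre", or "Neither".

mediocre

The prototype pays 22; no prototype pays 16.
visionary: assigned the prototype, nets 22 − 1 = 21; deviating to no prototype nets 16.
mediocre: assigned no prototype, nets 16; deviating to the prototype nets 22 − 2 = 20.
The mediocre type gains 4 by deviating.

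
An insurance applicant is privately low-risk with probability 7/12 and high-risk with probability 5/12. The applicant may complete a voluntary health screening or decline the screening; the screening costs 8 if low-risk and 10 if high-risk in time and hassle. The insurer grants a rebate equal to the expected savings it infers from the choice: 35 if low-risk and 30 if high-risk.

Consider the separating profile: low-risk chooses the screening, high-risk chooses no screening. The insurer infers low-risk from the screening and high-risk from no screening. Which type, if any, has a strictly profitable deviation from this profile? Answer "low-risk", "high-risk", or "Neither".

low-risk

The screening pays 35; no screening pays 30.
low-risk: assigned the screening, nets 35 − 8 = 27; deviating to no screening nets 30.
high-risk: assigned no screening, nets 30; deviating to the screening nets 35 − 10 = 25.
The low-risk type gains 3 by deviating.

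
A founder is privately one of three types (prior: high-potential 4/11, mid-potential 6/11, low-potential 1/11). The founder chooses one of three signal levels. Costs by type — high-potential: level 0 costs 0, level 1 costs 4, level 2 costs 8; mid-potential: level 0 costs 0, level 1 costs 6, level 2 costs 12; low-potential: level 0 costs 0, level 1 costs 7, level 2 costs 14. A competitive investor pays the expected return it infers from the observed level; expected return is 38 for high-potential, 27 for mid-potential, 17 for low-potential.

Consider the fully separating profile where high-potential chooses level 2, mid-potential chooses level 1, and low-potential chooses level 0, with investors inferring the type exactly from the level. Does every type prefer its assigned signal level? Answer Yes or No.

Separating valuations: level 2 → 38, level 1 → 27, level 0 → 17.
high-potential (assigned level 2): level 0: 17 − 0 = 17; level 1: 27 − 4 = 23; level 2: 38 − 8 = 30. high-potential stays.
mid-potential (assigned level 1): level 0: 17 − 0 = 17; level 1: 27 − 6 = 21; level 2: 38 − 12 = 26. mid-potential prefers level 2.
low-potential (assigned level 0): level 0: 17 − 0 = 17; level 1: 27 − 7 = 20; level 2: 38 − 14 = 24. low-potential prefers level 2.
At least one type deviates; the separating profile fails.

No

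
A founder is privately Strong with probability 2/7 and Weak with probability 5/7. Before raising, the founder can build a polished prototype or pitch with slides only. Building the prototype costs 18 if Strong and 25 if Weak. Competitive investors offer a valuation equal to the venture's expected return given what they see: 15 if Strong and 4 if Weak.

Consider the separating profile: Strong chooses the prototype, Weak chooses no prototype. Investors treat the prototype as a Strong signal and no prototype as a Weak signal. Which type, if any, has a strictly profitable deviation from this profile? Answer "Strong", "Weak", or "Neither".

The prototype pays 15; no prototype pays 4.
Strong: assigned the prototype, nets 15 − 18 = -3; deviating to no prototype nets 4.
Weak: assigned no prototype, nets 4; deviating to the prototype nets 15 − 25 = -10.
The Strong type gains 7 by deviating.

Strong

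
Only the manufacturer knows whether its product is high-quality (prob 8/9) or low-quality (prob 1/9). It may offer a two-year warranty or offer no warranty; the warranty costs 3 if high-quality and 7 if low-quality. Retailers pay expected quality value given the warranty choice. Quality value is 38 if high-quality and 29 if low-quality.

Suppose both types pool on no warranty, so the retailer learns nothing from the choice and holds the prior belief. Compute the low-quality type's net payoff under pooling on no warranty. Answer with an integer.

Pooled price = 8/9·38 + 1/9·29 = 37.
low-quality pays no cost for no warranty, so net payoff = 37.

37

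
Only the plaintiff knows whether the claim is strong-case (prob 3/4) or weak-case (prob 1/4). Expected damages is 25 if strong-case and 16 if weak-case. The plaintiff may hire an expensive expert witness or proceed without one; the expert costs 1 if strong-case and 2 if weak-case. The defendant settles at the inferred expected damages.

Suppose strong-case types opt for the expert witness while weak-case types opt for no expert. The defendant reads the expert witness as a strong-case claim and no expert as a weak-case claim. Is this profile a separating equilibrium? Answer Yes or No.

No

Under these beliefs, the expert witness earns settlement 25 and no expert earns settlement 16.
strong-case: the expert witness nets 25 − 1 = 24; no expert nets 16. strong-case prefers the expert witness.
weak-case: the expert witness nets 25 − 2 = 23; no expert nets 16. weak-case would deviate to the expert witness.
weak-case has a profitable deviation, so the profile is not an equilibrium.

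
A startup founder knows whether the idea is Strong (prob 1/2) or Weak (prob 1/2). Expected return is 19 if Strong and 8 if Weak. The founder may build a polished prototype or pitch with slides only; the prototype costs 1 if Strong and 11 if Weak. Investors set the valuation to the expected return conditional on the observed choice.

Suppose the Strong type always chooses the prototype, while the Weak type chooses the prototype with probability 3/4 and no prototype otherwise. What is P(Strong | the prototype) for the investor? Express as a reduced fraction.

4/7

P(the prototype) = (1/2)·1 + (1/2)·(3/4) = 7/8.
By Bayes' rule, P(Strong | the prototype) = (1/2) / (7/8) = 4/7.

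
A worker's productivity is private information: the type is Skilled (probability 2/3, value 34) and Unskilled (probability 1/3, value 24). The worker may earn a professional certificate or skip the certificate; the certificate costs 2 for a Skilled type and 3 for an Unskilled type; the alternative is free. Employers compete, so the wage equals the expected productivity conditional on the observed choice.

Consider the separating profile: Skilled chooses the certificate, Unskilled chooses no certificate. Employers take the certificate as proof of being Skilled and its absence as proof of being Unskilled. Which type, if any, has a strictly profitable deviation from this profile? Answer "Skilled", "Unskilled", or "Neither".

The certificate pays 34; no certificate pays 24.
Skilled: assigned the certificate, nets 34 − 2 = 32; deviating to no certificate nets 24.
Unskilled: assigned no certificate, nets 24; deviating to the certificate nets 34 − 3 = 31.
The Unskilled type gains 7 by deviating.

Unskilled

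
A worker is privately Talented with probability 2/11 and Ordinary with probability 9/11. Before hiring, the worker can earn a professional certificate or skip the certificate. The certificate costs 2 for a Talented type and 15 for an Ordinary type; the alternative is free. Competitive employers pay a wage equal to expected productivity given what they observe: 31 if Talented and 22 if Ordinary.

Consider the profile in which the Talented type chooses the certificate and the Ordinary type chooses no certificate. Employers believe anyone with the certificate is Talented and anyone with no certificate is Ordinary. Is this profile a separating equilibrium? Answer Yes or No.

Yes

Under these beliefs, the certificate earns wage 31 and no certificate earns wage 22.
Talented: the certificate nets 31 − 2 = 29; no certificate nets 22. Talented prefers the certificate.
Ordinary: the certificate nets 31 − 15 = 16; no certificate nets 22. Ordinary prefers no certificate.
Neither type deviates, so the separating profile is an equilibrium.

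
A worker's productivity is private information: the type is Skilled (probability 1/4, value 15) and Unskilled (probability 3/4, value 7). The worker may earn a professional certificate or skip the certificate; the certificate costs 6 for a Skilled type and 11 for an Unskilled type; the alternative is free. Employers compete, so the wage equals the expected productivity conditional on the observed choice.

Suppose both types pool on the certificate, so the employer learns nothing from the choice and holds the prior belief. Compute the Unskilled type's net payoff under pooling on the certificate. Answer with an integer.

Pooled wage = 1/4·15 + 3/4·7 = 9.
Unskilled pays cost 11 for the certificate, so net payoff = 9 − 11 = -2.

-2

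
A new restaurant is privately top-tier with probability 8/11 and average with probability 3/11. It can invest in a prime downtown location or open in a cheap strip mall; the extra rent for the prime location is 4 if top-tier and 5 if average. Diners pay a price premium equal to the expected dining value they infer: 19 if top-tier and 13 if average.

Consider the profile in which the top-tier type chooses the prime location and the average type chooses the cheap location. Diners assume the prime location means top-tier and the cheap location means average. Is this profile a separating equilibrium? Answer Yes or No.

No

Under these beliefs, the prime location earns price premium 19 and the cheap location earns price premium 13.
top-tier: the prime location nets 19 − 4 = 15; the cheap location nets 13. top-tier prefers the prime location.
average: the prime location nets 19 − 5 = 14; the cheap location nets 13. average would deviate to the prime location.
average has a profitable deviation, so the profile is not an equilibrium.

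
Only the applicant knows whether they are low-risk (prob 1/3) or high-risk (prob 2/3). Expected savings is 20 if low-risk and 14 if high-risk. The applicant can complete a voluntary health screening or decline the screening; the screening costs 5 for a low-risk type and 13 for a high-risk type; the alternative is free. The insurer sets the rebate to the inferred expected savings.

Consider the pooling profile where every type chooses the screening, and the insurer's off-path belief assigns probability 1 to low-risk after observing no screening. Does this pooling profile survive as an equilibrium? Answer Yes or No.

On path, the insurer holds the prior and pays 1/3·20 + 2/3·14 = 16. Off path (no screening), believing low-risk, it pays 20.
low-risk: the screening nets 16 − 5 = 11; no screening nets 20. low-risk would deviate.
high-risk: the screening nets 16 − 13 = 3; no screening nets 20. high-risk would deviate.
A type deviates, so pooling fails.

No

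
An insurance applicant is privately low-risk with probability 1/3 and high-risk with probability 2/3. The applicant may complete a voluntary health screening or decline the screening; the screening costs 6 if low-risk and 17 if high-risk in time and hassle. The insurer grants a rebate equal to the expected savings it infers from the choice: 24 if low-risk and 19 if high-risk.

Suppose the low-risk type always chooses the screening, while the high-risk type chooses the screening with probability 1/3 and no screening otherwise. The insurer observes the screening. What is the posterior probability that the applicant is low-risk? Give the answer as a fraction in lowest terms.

3/5

P(the screening) = (1/3)·1 + (2/3)·(1/3) = 5/9.
By Bayes' rule, P(low-risk | the screening) = (1/3) / (5/9) = 3/5.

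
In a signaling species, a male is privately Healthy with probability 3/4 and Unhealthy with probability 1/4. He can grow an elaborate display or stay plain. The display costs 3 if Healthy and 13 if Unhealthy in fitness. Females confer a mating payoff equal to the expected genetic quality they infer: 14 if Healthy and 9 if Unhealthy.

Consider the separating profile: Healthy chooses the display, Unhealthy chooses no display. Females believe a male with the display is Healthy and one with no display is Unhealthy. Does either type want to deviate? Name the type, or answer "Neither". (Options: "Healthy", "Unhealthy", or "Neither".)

The display pays 14; no display pays 9.
Healthy: assigned the display, nets 14 − 3 = 11; deviating to no display nets 9.
Unhealthy: assigned no display, nets 9; deviating to the display nets 14 − 13 = 1.
Both types strictly prefer their assigned action; no profitable deviation.

Neither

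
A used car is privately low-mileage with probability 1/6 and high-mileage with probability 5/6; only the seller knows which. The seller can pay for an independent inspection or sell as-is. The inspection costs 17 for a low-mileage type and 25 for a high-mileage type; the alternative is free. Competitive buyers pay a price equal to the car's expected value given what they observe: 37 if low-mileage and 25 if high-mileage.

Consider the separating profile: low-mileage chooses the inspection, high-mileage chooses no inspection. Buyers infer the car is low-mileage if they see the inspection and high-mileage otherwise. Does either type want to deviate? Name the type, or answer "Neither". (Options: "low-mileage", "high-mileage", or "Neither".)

The inspection pays 37; no inspection pays 25.
low-mileage: assigned the inspection, nets 37 − 17 = 20; deviating to no inspection nets 25.
high-mileage: assigned no inspection, nets 25; deviating to the inspection nets 37 − 25 = 12.
The low-mileage type gains 5 by deviating.

low-mileage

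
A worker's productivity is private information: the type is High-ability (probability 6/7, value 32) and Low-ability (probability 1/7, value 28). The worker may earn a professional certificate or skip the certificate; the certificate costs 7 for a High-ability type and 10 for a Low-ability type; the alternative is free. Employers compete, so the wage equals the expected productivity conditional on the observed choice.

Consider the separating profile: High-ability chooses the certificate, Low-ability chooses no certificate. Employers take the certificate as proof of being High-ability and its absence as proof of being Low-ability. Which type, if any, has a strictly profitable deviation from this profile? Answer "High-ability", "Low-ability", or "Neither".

High-ability

The certificate pays 32; no certificate pays 28.
High-ability: assigned the certificate, nets 32 − 7 = 25; deviating to no certificate nets 28.
Low-ability: assigned no certificate, nets 28; deviating to the certificate nets 32 − 10 = 22.
The High-ability type gains 3 by deviating.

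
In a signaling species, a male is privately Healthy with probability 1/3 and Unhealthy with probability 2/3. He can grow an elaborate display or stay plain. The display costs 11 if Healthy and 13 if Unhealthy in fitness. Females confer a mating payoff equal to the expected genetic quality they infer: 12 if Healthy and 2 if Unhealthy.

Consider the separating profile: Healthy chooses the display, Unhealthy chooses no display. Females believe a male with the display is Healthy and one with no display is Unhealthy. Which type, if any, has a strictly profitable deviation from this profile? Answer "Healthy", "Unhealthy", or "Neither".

Healthy

The display pays 12; no display pays 2.
Healthy: assigned the display, nets 12 − 11 = 1; deviating to no display nets 2.
Unhealthy: assigned no display, nets 2; deviating to the display nets 12 − 13 = -1.
The Healthy type gains 1 by deviating.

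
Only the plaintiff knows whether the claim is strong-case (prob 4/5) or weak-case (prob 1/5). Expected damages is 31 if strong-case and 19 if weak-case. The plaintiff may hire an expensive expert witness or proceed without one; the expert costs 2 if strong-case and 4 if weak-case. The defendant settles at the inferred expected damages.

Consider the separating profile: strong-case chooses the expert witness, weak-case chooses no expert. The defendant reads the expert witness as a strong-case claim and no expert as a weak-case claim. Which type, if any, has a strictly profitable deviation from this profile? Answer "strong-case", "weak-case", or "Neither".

The expert witness pays 31; no expert pays 19.
strong-case: assigned the expert witness, nets 31 − 2 = 29; deviating to no expert nets 19.
weak-case: assigned no expert, nets 19; deviating to the expert witness nets 31 − 4 = 27.
The weak-case type gains 8 by deviating.

weak-case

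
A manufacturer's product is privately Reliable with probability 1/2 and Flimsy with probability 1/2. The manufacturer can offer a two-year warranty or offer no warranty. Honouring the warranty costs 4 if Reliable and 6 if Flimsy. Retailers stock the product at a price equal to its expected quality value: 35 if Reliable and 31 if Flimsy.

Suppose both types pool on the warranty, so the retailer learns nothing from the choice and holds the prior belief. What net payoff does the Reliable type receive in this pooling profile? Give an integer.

Pooled price = 1/2·35 + 1/2·31 = 33.
Reliable pays cost 4 for the warranty, so net payoff = 33 − 4 = 29.

29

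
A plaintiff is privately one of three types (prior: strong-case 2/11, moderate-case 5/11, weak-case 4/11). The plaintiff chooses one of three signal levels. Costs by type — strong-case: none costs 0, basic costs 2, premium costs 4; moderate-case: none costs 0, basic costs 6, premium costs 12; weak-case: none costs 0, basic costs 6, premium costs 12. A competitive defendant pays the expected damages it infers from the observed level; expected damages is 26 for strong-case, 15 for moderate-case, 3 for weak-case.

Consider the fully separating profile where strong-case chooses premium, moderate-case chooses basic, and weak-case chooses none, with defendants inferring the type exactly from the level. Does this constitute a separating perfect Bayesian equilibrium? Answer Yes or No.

Separating settlements: premium → 26, basic → 15, none → 3.
strong-case (assigned premium): none: 3 − 0 = 3; basic: 15 − 2 = 13; premium: 26 − 4 = 22. strong-case stays.
moderate-case (assigned basic): none: 3 − 0 = 3; basic: 15 − 6 = 9; premium: 26 − 12 = 14. moderate-case prefers premium.
weak-case (assigned none): none: 3 − 0 = 3; basic: 15 − 6 = 9; premium: 26 − 12 = 14. weak-case prefers premium.
At least one type deviates; the separating profile fails.

No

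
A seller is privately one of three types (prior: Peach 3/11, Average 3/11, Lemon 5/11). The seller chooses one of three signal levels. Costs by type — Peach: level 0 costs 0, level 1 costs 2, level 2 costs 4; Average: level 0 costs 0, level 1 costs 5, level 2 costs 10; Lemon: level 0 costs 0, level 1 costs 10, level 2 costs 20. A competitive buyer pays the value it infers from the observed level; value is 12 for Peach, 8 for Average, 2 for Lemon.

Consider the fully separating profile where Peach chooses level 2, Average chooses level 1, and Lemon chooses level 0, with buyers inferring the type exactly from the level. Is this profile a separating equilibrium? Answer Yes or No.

Yes

Separating prices: level 2 → 12, level 1 → 8, level 0 → 2.
Peach (assigned level 2): level 0: 2 − 0 = 2; level 1: 8 − 2 = 6; level 2: 12 − 4 = 8. Peach stays.
Average (assigned level 1): level 0: 2 − 0 = 2; level 1: 8 − 5 = 3; level 2: 12 − 10 = 2. Average stays.
Lemon (assigned level 0): level 0: 2 − 0 = 2; level 1: 8 − 10 = -2; level 2: 12 − 20 = -8. Lemon stays.
Every type prefers its assigned level; separation holds.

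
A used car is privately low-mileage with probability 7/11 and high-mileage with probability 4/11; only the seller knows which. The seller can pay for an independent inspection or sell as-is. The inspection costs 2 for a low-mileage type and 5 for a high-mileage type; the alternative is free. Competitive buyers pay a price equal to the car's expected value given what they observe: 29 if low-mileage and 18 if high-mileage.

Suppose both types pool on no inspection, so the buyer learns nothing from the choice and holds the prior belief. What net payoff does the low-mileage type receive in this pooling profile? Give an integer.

Pooled price = 7/11·29 + 4/11·18 = 25.
low-mileage pays no cost for no inspection, so net payoff = 25.

25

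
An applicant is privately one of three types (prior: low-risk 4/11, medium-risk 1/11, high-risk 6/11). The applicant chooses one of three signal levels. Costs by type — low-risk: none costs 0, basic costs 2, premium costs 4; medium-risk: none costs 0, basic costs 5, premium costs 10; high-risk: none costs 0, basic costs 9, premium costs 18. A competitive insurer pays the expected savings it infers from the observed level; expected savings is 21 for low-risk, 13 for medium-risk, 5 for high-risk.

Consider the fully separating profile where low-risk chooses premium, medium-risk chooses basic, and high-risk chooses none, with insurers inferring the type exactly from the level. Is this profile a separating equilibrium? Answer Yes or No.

Separating rebates: premium → 21, basic → 13, none → 5.
low-risk (assigned premium): none: 5 − 0 = 5; basic: 13 − 2 = 11; premium: 21 − 4 = 17. low-risk stays.
medium-risk (assigned basic): none: 5 − 0 = 5; basic: 13 − 5 = 8; premium: 21 − 10 = 11. medium-risk prefers premium.
high-risk (assigned none): none: 5 − 0 = 5; basic: 13 − 9 = 4; premium: 21 − 18 = 3. high-risk stays.
At least one type deviates; the separating profile fails.

No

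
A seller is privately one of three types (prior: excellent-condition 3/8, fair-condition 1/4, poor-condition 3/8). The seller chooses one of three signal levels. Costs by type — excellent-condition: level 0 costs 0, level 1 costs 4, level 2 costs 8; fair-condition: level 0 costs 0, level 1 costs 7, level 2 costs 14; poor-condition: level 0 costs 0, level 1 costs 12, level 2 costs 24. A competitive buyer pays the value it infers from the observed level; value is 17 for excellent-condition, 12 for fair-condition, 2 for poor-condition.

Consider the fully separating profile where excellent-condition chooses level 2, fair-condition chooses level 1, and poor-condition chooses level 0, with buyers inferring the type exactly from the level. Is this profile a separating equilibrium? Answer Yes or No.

Yes

Separating prices: level 2 → 17, level 1 → 12, level 0 → 2.
excellent-condition (assigned level 2): level 0: 2 − 0 = 2; level 1: 12 − 4 = 8; level 2: 17 − 8 = 9. excellent-condition stays.
fair-condition (assigned level 1): level 0: 2 − 0 = 2; level 1: 12 − 7 = 5; level 2: 17 − 14 = 3. fair-condition stays.
poor-condition (assigned level 0): level 0: 2 − 0 = 2; level 1: 12 − 12 = 0; level 2: 17 − 24 = -7. poor-condition stays.
Every type prefers its assigned level; separation holds.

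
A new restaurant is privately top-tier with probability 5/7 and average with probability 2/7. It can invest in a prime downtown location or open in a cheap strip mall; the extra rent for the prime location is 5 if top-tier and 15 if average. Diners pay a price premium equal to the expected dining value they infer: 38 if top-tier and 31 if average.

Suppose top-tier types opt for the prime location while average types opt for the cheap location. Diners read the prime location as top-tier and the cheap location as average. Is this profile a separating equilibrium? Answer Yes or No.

Yes

Under these beliefs, the prime location earns price premium 38 and the cheap location earns price premium 31.
top-tier: the prime location nets 38 − 5 = 33; the cheap location nets 31. top-tier prefers the prime location.
average: the prime location nets 38 − 15 = 23; the cheap location nets 31. average prefers the cheap location.
Neither type deviates, so the separating profile is an equilibrium.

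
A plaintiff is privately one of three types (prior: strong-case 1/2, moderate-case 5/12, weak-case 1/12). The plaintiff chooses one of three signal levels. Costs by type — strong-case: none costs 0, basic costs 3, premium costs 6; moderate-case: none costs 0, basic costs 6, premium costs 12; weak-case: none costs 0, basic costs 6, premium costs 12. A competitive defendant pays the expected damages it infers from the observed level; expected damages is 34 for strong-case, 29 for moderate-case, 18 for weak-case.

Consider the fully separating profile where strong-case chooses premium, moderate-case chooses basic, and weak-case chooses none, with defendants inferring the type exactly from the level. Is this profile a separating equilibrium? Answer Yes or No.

Separating settlements: premium → 34, basic → 29, none → 18.
strong-case (assigned premium): none: 18 − 0 = 18; basic: 29 − 3 = 26; premium: 34 − 6 = 28. strong-case stays.
moderate-case (assigned basic): none: 18 − 0 = 18; basic: 29 − 6 = 23; premium: 34 − 12 = 22. moderate-case stays.
weak-case (assigned none): none: 18 − 0 = 18; basic: 29 − 6 = 23; premium: 34 − 12 = 22. weak-case prefers basic.
At least one type deviates; the separating profile fails.

No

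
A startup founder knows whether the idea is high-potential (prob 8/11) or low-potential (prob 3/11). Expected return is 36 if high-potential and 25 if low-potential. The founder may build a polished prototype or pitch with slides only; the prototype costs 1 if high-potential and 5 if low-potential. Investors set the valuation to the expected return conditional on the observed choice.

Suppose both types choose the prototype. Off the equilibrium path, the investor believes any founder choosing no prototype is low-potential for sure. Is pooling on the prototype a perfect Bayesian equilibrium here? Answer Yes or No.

On path, the investor holds the prior and pays 8/11·36 + 3/11·25 = 33. Off path (no prototype), believing low-potential, it pays 25.
high-potential: the prototype nets 33 − 1 = 32; no prototype nets 25. high-potential stays.
low-potential: the prototype nets 33 − 5 = 28; no prototype nets 25. low-potential stays.
No type deviates, so pooling is sustained.

Yes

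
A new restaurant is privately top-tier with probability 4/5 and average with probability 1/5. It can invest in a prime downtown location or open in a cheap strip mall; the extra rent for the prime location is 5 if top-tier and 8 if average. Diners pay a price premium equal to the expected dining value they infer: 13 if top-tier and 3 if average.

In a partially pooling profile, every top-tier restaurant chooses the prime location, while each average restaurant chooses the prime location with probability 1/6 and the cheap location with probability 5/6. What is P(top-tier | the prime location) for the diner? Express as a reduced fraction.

P(the prime location) = (4/5)·1 + (1/5)·(1/6) = 5/6.
By Bayes' rule, P(top-tier | the prime location) = (4/5) / (5/6) = 24/25.

24/25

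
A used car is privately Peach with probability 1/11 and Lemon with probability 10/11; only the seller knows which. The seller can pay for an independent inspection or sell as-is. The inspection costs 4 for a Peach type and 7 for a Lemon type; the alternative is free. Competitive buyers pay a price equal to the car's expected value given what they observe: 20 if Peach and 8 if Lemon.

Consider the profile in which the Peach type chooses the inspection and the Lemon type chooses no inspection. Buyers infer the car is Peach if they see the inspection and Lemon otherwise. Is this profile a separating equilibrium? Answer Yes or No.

Under these beliefs, the inspection earns price 20 and no inspection earns price 8.
Peach: the inspection nets 20 − 4 = 16; no inspection nets 8. Peach prefers the inspection.
Lemon: the inspection nets 20 − 7 = 13; no inspection nets 8. Lemon would deviate to the inspection.
Lemon has a profitable deviation, so the profile is not an equilibrium.

No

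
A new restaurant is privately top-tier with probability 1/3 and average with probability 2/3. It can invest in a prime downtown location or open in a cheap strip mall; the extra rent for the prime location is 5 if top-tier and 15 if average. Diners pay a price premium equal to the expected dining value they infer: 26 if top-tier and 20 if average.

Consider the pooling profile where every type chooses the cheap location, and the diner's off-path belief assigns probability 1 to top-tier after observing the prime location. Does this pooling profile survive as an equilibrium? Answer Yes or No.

Yes

On path, the diner holds the prior and pays 1/3·26 + 2/3·20 = 22. Off path (the prime location), believing top-tier, it pays 26.
top-tier: the cheap location nets 22; the prime location nets 26 − 5 = 21. top-tier stays.
average: the cheap location nets 22; the prime location nets 26 − 15 = 11. average stays.
No type deviates, so pooling is sustained.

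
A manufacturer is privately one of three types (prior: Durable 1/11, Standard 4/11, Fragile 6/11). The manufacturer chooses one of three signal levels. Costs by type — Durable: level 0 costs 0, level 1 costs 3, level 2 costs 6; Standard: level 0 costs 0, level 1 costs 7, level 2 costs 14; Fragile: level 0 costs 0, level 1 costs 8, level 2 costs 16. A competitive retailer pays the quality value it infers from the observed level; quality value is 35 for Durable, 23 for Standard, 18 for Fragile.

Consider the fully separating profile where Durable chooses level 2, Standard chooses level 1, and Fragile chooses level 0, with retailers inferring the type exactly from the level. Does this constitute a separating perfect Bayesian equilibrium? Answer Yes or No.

No

Separating prices: level 2 → 35, level 1 → 23, level 0 → 18.
Durable (assigned level 2): level 0: 18 − 0 = 18; level 1: 23 − 3 = 20; level 2: 35 − 6 = 29. Durable stays.
Standard (assigned level 1): level 0: 18 − 0 = 18; level 1: 23 − 7 = 16; level 2: 35 − 14 = 21. Standard prefers level 2.
Fragile (assigned level 0): level 0: 18 − 0 = 18; level 1: 23 − 8 = 15; level 2: 35 − 16 = 19. Fragile prefers level 2.
At least one type deviates; the separating profile fails.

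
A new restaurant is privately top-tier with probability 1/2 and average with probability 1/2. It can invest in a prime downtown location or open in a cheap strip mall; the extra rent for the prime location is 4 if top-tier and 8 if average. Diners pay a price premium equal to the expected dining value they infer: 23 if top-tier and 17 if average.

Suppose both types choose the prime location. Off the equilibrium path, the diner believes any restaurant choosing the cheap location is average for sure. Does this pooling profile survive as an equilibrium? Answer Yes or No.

No

On path, the diner holds the prior and pays 1/2·23 + 1/2·17 = 20. Off path (the cheap location), believing average, it pays 17.
top-tier: the prime location nets 20 − 4 = 16; the cheap location nets 17. top-tier would deviate.
average: the prime location nets 20 − 8 = 12; the cheap location nets 17. average would deviate.
A type deviates, so pooling fails.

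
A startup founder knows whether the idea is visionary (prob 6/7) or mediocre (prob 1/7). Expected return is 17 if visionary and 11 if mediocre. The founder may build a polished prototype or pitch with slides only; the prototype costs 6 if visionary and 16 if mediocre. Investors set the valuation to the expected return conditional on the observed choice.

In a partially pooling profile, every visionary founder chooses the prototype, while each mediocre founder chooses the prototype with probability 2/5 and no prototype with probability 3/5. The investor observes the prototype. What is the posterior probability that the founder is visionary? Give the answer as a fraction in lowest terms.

P(the prototype) = (6/7)·1 + (1/7)·(2/5) = 32/35.
By Bayes' rule, P(visionary | the prototype) = (6/7) / (32/35) = 15/16.

15/16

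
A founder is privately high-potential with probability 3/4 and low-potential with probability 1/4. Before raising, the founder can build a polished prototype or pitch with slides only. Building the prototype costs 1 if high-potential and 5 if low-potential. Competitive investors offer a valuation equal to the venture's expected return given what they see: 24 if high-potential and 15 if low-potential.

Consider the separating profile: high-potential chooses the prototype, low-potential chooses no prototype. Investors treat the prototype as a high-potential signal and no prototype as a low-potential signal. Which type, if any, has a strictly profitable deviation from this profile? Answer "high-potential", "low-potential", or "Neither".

low-potential

The prototype pays 24; no prototype pays 15.
high-potential: assigned the prototype, nets 24 − 1 = 23; deviating to no prototype nets 15.
low-potential: assigned no prototype, nets 15; deviating to the prototype nets 24 − 5 = 19.
The low-potential type gains 4 by deviating.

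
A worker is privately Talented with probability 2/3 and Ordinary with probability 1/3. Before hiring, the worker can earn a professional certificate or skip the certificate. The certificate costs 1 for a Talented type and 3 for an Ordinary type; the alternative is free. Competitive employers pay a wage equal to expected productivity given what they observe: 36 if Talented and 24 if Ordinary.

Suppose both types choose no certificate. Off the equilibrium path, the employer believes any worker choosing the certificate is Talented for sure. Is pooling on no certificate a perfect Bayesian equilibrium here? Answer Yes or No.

On path, the employer holds the prior and pays 2/3·36 + 1/3·24 = 32. Off path (the certificate), believing Talented, it pays 36.
Talented: no certificate nets 32; the certificate nets 36 − 1 = 35. Talented would deviate.
Ordinary: no certificate nets 32; the certificate nets 36 − 3 = 33. Ordinary would deviate.
A type deviates, so pooling fails.

No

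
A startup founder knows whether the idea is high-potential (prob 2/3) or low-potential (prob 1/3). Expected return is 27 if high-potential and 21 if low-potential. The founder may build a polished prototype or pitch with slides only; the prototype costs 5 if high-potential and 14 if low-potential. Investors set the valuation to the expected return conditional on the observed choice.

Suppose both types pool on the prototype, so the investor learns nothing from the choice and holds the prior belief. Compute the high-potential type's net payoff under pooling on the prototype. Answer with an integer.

Pooled valuation = 2/3·27 + 1/3·21 = 25.
high-potential pays cost 5 for the prototype, so net payoff = 25 − 5 = 20.

20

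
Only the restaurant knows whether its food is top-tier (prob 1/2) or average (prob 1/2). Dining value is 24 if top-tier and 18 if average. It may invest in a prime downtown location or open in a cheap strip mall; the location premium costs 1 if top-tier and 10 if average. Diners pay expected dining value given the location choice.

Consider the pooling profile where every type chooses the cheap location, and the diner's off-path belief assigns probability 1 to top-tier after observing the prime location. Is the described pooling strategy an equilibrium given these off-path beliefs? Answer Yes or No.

On path, the diner holds the prior and pays 1/2·24 + 1/2·18 = 21. Off path (the prime location), believing top-tier, it pays 24.
top-tier: the cheap location nets 21; the prime location nets 24 − 1 = 23. top-tier would deviate.
average: the cheap location nets 21; the prime location nets 24 − 10 = 14. average stays.
A type deviates, so pooling fails.

No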